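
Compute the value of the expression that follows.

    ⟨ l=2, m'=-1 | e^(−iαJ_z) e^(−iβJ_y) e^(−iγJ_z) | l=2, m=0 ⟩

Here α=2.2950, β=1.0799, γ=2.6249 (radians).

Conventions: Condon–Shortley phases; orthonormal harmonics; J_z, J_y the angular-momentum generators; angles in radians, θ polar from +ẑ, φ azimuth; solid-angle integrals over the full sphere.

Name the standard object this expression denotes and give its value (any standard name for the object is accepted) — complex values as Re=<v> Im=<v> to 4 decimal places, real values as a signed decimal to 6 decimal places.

Wigner D-matrix element, Re=-0.3374 Im=0.3814

This is a Wigner D-matrix element — the rotation-matrix element ⟨l m'| R(α,β,γ) |l m⟩ in the angular-momentum basis.
Split into d^2_{-1,0}(β=1.0799) × two z-phases.
c=cos(1.079900/2)=0.857734, s=sin(1.079900/2)=0.514093; N=√[1·6·2·2]=4.898979
k∈{1,2} keeps every argument non-negative
  k=1: (−1)^0·4.8990/(2)·0.8577^3·0.5141^1 = +0.794650
  k=2: (−1)^1·4.8990/(2)·0.8577^1·0.5141^3 = -0.285466
d^2_{-1,0}(1.0799) = +0.794650 -0.285466 = +0.509184
Attach z-rotation phases: D = e^{-i(-1)(2.2950)}·(+0.509184)·e^{-i(0)(2.6249)} = -0.337355+0.381393i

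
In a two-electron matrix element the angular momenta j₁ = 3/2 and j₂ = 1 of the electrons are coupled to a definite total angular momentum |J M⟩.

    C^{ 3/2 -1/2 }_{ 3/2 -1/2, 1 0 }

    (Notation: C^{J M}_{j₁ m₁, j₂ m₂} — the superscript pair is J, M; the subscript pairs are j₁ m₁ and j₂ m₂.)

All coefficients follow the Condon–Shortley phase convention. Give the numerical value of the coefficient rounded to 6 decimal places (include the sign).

−√(1/15) ≈ -0.258199

j₁+j₂−J=1  J+j₁−j₂=2  J−j₁+j₂=1  j₁+j₂+J+1=5
(j₁±m₁, j₂±m₂, J±M) = (1,2,1,1,1,2)
P² = 4/15
sum k=0..1:
  [0] +1/2 = 1/2
  [1] −1/1 = -1
S = -1/2
C² = P²·S² = 1/15 ; C = -0.258199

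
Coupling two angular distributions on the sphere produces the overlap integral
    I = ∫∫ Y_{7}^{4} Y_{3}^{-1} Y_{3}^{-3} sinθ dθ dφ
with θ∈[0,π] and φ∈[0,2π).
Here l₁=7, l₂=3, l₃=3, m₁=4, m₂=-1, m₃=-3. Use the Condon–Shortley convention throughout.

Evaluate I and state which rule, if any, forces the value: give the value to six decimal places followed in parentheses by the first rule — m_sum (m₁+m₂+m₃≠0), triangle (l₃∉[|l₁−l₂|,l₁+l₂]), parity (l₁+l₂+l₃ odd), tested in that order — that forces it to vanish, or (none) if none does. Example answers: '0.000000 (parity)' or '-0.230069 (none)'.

0.000000 (triangle)

triangle: need 4≤l₃≤10, have 3; I=0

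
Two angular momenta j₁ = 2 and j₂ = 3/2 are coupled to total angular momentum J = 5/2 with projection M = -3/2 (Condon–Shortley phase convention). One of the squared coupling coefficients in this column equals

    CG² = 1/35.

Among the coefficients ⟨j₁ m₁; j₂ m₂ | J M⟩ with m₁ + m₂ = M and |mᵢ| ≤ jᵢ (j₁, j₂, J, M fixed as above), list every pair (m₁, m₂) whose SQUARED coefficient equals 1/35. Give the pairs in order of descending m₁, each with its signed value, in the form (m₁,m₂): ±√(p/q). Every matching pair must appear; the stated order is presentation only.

(-1,-1/2): −√(1/35)

Admissible pairs with m₁+m₂ = M = -3/2: (-2,1/2), (-1,-1/2), (0,-3/2)
  (m₁,m₂)=(0,-3/2): CG² = 18/35, CG = +√(18/35)
  (m₁,m₂)=(-1,-1/2): CG² = 1/35, CG = −√(1/35)   ← matches the target
  (m₁,m₂)=(-2,1/2): CG² = 16/35, CG = −√(16/35)
Pairs with CG² = 1/35: (-1,-1/2): −√(1/35)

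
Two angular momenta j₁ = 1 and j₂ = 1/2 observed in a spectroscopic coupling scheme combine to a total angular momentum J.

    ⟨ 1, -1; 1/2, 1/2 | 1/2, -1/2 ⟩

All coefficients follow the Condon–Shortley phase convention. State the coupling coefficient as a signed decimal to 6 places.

triangle: 1!·1!·0!/3! = 1/6
(j±m)!: 0!·2!·1!·0!·0!·1! = 2
prefactor² = (2J+1)·Δ·N² = 2/3
  k=1: −1/(1!·0!·1!·0!·0!·0!) = -1
Σ = -1  ⇒  CG² = 2/3·(-1)² = 2/3
CG = −√(2/3) = -0.816497

-0.816497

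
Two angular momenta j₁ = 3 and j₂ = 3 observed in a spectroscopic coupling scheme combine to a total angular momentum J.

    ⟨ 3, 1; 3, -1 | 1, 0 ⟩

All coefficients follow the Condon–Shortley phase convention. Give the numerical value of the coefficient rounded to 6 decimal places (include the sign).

+√(1/28) ≈ +0.188982

triangle: 5!*1!*1!/8! = 120/40320
(j±m)!: 4!*2!*2!*4!*1!*1! = 2304
prefactor² = (2J+1)*Δ*N² = 144/7
  k=1: −1/(1!*4!*1!*1!*0!*0!) = -1/24
  k=2: +1/(2!*3!*0!*0!*1!*1!) = 1/12
Σ = 1/24  ⇒  CG² = 144/7*(1/24)² = 1/28
CG = +√(1/28) = +0.188982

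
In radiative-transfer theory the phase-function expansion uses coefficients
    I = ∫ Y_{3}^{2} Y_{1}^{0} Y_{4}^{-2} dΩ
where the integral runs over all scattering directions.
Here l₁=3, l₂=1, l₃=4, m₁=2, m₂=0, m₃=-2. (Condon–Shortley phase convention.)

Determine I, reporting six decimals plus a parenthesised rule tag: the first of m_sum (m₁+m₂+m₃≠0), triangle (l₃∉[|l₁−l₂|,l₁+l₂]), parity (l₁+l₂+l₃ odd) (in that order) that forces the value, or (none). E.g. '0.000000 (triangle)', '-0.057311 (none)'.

0.213244 (none)

m-sum 0 ✓  L=8 even ✓  2≤4≤4 ✓
Π(2lᵢ+1) = 7×3×9 = 189
triangle coeff Δ(3,1,4) = 1/252
Σ_t [0,0]: t=0:+1/36 = 1/36
(3j)²=4/63 [(3 1 4; 0 0 0)], sign=+1
Σ_t [0,0]: t=0:+1/120 = 1/120
(3j)²=1/21 [(3 1 4; 2 0 -2)], sign=+1
⇒ 4πI² = 4/7
I = (+1)√(4/7/(4π)) = 0.21324362
No selection rule forces the value: the integral is nonzero (none).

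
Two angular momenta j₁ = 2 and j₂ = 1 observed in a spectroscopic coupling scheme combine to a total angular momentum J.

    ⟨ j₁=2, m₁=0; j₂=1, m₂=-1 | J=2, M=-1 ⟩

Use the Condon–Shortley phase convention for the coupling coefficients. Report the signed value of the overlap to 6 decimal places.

+0.707107

j₁+j₂−J=1  J+j₁−j₂=3  J−j₁+j₂=1  j₁+j₂+J+1=6
(j₁±m₁, j₂±m₂, J±M) = (2,2,0,2,1,3)
P² = 2
sum k=0..0:
  [0] +1/2 = 1/2
S = 1/2
C² = P²·S² = 1/2 ; C = +0.707107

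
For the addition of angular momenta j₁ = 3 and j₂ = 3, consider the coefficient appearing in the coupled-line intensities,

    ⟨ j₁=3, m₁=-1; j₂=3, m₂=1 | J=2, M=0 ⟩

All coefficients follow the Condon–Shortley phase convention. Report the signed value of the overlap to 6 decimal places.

−√(3/28) = -0.327327

√[5·4!2!2!/9! · 2!4!4!2!2!2!] = √(256/21)
  +(−1)^2/∏(2,2,2,2,0,0)! = 1/16  (running 1/16)
  +(−1)^3/∏(3,1,1,1,1,1)! = -1/6  (running -5/48)
  +(−1)^4/∏(4,0,0,0,2,2)! = 1/96  (running -3/32)
⟨..|..⟩ = √(256/21)·(-3/32) = -0.327327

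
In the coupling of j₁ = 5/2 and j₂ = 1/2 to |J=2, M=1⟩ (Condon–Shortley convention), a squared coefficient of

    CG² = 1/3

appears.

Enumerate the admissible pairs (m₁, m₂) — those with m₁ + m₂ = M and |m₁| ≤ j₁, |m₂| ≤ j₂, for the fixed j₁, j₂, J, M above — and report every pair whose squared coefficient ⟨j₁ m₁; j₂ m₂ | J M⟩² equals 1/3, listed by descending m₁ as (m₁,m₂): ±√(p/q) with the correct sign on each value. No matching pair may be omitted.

Admissible pairs with m₁+m₂ = M = 1: (1/2,1/2), (3/2,-1/2)
  (m₁,m₂)=(3/2,-1/2): CG² = 2/3, CG = +√(2/3)
  (m₁,m₂)=(1/2,1/2): CG² = 1/3, CG = −√(1/3)   ← matches the target
Pairs with CG² = 1/3: (1/2,1/2): −√(1/3)

(1/2,1/2): −√(1/3)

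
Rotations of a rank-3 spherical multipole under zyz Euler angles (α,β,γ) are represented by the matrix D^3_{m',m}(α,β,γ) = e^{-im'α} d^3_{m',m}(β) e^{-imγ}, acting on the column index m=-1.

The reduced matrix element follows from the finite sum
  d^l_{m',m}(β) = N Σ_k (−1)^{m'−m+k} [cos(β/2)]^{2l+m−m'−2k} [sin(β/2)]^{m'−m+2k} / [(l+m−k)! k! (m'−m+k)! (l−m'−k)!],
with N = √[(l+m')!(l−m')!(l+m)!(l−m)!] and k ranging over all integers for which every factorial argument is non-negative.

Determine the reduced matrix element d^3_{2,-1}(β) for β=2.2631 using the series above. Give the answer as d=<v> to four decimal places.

d^3_{2,-1}(β=2.2631) via the finite sum:
c=cos(2.263100/2)=0.425257, s=sin(2.263100/2)=0.905072; N=√[120·1·2·24]=75.894664
k: max(0,(-1)−(2))=0 … min(3+(-1),3−(2))=1
  k=0: (−1)^3·75.8947/(12)·0.4253^3·0.9051^3 = -0.360608
  k=1: (−1)^4·75.8947/(24)·0.4253^1·0.9051^5 = +0.816711
d^3_{2,-1}(2.2631) = -0.360608 +0.816711 = +0.456103

d=0.4561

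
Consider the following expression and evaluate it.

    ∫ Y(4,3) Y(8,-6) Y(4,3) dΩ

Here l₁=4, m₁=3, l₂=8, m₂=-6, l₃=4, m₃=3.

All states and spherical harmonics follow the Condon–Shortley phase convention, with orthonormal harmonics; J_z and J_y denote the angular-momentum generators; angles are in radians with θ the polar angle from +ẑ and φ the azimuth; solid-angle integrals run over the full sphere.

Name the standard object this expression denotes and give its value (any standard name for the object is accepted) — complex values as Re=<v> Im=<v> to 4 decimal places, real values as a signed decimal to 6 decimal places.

This is a Gaunt coefficient — the integral of a triple product of spherical harmonics over the sphere.
m-sum 0 ✓  L=16 even ✓  4≤4≤12 ✓
Π(2lᵢ+1) = 9×17×9 = 1377
triangle coeff Δ(4,8,4) = 1/218790
Σ_t [4,4]: t=4:+1/331776 = 1/331776
(3j)²=490/21879 [(4 8 4; 0 0 0)], sign=+1
Σ_t [1,1]: t=1:−1/25401600 = -1/25401600
(3j)²=8/255 [(4 8 4; 3 -6 3)], sign=+1
⇒ 4πI² = 2352/2431
I = (+1)√(2352/2431/(4π)) = 0.27747333

Gaunt coefficient, +0.277473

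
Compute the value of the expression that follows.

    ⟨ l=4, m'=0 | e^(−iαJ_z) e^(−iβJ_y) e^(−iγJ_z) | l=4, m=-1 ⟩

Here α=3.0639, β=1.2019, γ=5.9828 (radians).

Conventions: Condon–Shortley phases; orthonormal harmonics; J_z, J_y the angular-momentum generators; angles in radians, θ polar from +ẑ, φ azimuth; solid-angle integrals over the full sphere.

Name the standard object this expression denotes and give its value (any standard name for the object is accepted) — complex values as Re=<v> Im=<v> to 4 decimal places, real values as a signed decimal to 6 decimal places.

This is a Wigner D-matrix element — the rotation-matrix element ⟨l m'| R(α,β,γ) |l m⟩ in the angular-momentum basis.
Split into d^4_{0,-1}(β=1.2019) × two z-phases.
With c≡cos(β/2)=0.824799 and s≡sin(β/2)=0.565426, N=[24·24·6·120]^{1/2}=643.987578
Admissible k: 0..3 (factorial args all ≥0)
  k=0: (−1)^1·643.9876/(144)·0.8248^7·0.5654^1 = -0.656640
  k=1: (−1)^2·643.9876/(24)·0.8248^5·0.5654^3 = +1.851546
  k=2: (−1)^3·643.9876/(24)·0.8248^3·0.5654^5 = -0.870142
  k=3: (−1)^4·643.9876/(144)·0.8248^1·0.5654^7 = +0.068155
d^4_{0,-1}(1.2019) = -0.656640 +1.851546 -0.870142 +0.068155 = +0.392918
D = (+1.000000+0.000000i)·(+0.392918)·(+0.955223-0.295888i) = +0.375324-0.116260i

Wigner D-matrix element, Re=0.3753 Im=-0.1163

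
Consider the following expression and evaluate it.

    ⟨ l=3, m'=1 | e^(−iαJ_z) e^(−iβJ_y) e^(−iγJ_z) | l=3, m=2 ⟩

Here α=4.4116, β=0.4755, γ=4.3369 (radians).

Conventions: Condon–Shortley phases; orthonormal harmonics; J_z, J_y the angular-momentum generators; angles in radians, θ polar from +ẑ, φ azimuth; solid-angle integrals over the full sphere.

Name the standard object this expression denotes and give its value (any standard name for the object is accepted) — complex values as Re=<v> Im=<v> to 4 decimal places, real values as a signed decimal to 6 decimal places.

This is a Wigner D-matrix element — the rotation-matrix element ⟨l m'| R(α,β,γ) |l m⟩ in the angular-momentum basis.
First d^3_{1,2}(β=0.4755), then the phase factors e^{-i(1)α} and e^{-i(2)γ}:
c=cos(0.475500/2)=0.971870, s=sin(0.475500/2)=0.235517; N=√[24·2·120·1]=75.894664
k∈{1,2} keeps every argument non-negative
  k=1: (−1)^0·75.8947/(24)·0.9719^5·0.2355^1 = +0.645748
  k=2: (−1)^1·75.8947/(12)·0.9719^3·0.2355^3 = -0.075844
d^3_{1,2}(0.4755) = +0.645748 -0.075844 = +0.569904
Phases: e^{-i·(1)·4.4116}=-0.296274+0.955103i, e^{-i·(2)·4.3369}=-0.731022-0.682354i ⇒ D=+0.494849-0.282694i

Wigner D-matrix element, Re=0.4948 Im=-0.2827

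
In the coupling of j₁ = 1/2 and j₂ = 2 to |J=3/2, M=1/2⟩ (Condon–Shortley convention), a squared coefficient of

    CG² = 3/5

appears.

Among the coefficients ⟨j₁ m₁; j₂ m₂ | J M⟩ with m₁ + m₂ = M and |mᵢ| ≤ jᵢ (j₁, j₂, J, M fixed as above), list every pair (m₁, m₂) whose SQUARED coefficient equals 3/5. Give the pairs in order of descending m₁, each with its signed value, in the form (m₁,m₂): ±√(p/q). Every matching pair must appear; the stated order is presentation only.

(-1/2,1): −√(3/5)

Admissible pairs with m₁+m₂ = M = 1/2: (-1/2,1), (1/2,0)
  (m₁,m₂)=(1/2,0): CG² = 2/5, CG = +√(2/5)
  (m₁,m₂)=(-1/2,1): CG² = 3/5, CG = −√(3/5)   ← matches the target
Pairs with CG² = 3/5: (-1/2,1): −√(3/5)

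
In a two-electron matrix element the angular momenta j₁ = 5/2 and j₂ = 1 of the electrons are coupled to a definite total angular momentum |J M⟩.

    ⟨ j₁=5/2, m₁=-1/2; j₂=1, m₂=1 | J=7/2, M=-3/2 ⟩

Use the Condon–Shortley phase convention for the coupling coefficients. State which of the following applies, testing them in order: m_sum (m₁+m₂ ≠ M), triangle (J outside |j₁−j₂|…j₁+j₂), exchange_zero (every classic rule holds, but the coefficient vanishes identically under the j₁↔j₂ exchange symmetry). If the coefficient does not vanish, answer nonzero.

m-sum: m₁+m₂ = -1/2+1 = 1/2, M = -3/2  ✗ ⇒ coefficient is 0

m_sum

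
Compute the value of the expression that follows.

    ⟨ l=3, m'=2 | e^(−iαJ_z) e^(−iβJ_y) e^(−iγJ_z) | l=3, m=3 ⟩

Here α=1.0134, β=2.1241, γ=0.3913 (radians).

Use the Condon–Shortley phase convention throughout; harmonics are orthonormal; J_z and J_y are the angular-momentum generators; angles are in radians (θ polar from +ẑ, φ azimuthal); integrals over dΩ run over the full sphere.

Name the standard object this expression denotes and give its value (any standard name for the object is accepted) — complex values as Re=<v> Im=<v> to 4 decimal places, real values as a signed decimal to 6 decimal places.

This is a Wigner D-matrix element — the rotation-matrix element ⟨l m'| R(α,β,γ) |l m⟩ in the angular-momentum basis.
D^3_{2,3}(1.0134,2.1241,0.3913) = e^{-i·2·1.0134}·d^3_{2,3}(2.1241)·e^{-i·3·0.3913}. Compute d first:
Half-angle: c=0.487083, s=0.873356. N=√(120·1·720·1)=293.938769
k: max(0,(3)−(2))=1 … min(3+(3),3−(2))=1
  k=1: (−1)^0·293.9388/(120)·0.4871^5·0.8734^1 = +0.058652
d^3_{2,3}(2.1241) = +0.058652
D = (-0.440364-0.897819i)·(+0.058652)·(+0.386558-0.922265i) = -0.058549+0.003465i

Wigner D-matrix element, Re=-0.0585 Im=0.0035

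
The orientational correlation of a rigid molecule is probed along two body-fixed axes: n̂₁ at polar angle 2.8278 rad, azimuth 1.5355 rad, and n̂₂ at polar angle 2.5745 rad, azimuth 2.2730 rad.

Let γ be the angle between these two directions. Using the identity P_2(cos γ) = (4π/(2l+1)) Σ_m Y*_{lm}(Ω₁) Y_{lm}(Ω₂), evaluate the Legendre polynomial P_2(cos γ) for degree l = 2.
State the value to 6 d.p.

Summing Y*_{l m}(θ₁,φ₁)·Y_{l m}(θ₂,φ₂) over m ∈ [−2, 2]; prefactor 4π/(2·2+1) = 2.513274:
  [-2]  conj(Y_{2,-2})(Ω₁) = -0.036711+0.002596i ; Y_{2,-2}(Ω₂) = -0.018461+0.109926i ; Δ = +0.000392-0.004083i
  [-1]  conj(Y_{2,-1})(Ω₁) = -0.008004-0.226676i ; Y_{2,-1}(Ω₂) = +0.226090+0.267226i ; Δ = +0.058764-0.053388i
  [+0]  conj(Y_{2,0})(Ω₁) = +0.540635-0.000000i ; Y_{2,0}(Ω₂) = +0.357751+0.000000i ; Δ = +0.193413+0.000000i
  [+1]  conj(Y_{2,1})(Ω₁) = +0.008004-0.226676i ; Y_{2,1}(Ω₂) = -0.226090+0.267226i ; Δ = +0.058764+0.053388i
  [+2]  conj(Y_{2,2})(Ω₁) = -0.036711-0.002596i ; Y_{2,2}(Ω₂) = -0.018461-0.109926i ; Δ = +0.000392+0.004083i
Accumulated sum +0.311725+0.000000i; after 4π/(2l+1) scaling, +0.783451+0.000000i ⇒ P_2 = 0.783451

0.783451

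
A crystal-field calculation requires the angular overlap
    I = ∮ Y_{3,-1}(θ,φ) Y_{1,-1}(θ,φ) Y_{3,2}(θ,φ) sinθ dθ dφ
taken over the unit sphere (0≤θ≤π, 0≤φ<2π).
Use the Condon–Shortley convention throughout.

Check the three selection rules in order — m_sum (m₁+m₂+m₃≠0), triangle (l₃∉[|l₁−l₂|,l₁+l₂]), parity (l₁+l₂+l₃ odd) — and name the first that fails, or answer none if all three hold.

Σmᵢ = 0  ✓
l₃∈[|l₁−l₂|,l₁+l₂]=[2,4], have l₃=3  ✓
Σlᵢ = 7 ⇒ odd  ✗

parity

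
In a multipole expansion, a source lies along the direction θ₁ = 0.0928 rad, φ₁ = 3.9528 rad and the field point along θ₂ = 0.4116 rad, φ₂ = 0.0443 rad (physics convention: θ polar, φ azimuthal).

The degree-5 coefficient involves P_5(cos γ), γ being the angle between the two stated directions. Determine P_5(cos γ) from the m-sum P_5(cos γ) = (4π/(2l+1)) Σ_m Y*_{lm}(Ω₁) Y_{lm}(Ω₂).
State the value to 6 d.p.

-0.125787

Term-by-term m-sum for l=5 (normalisation 4π/11 = 1.142397):
  term(m=-5) = (0.000000, 0.000000)   from Y*(Ω₁)=(0.000002, 0.000003), Y(Ω₂)=(0.004641, -0.001045)
  term(m=-4) = (-0.000004, 0.000000)   from Y*(Ω₁)=(-0.000107, -0.000011), Y(Ω₂)=(0.033922, -0.006075)
  term(m=-3) = (0.000211, -0.000236)   from Y*(Ω₁)=(0.001657, -0.001418), Y(Ω₂)=(0.144030, -0.019255)
  term(m=-2) = (0.000400, 0.010802)   from Y*(Ω₁)=(-0.001476, 0.028570), Y(Ω₂)=(0.376361, -0.033433)
  term(m=-1) = (-0.086209, -0.083079)   from Y*(Ω₁)=(-0.158622, -0.167028), Y(Ω₂)=(0.519253, -0.023018)
  term(m=+0) = (0.061096, 0.000000)   from Y*(Ω₁)=(0.876121, -0.000000), Y(Ω₂)=(0.069735, 0.000000)
  term(m=+1) = (-0.086209, 0.083079)   from Y*(Ω₁)=(0.158622, -0.167028), Y(Ω₂)=(-0.519253, -0.023018)
  term(m=+2) = (0.000400, -0.010802)   from Y*(Ω₁)=(-0.001476, -0.028570), Y(Ω₂)=(0.376361, 0.033433)
  term(m=+3) = (0.000211, 0.000236)   from Y*(Ω₁)=(-0.001657, -0.001418), Y(Ω₂)=(-0.144030, -0.019255)
  term(m=+4) = (-0.000004, -0.000000)   from Y*(Ω₁)=(-0.000107, 0.000011), Y(Ω₂)=(0.033922, 0.006075)
  term(m=+5) = (0.000000, -0.000000)   from Y*(Ω₁)=(-0.000002, 0.000003), Y(Ω₂)=(-0.004641, -0.001045)
Σ over m = (-0.110108, -0.000000); ×(4π/11) → (-0.125787, -0.000000). Real part: -0.125787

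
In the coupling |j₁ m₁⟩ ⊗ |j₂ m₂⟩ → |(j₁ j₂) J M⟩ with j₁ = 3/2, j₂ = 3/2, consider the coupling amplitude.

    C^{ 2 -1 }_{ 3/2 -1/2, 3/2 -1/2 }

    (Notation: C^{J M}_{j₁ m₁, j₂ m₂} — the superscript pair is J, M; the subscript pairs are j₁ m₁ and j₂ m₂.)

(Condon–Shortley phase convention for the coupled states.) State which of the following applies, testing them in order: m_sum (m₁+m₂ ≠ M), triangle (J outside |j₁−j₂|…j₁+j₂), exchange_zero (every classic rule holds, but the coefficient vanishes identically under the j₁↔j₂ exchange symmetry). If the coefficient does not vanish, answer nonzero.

exchange_zero

m-sum: m₁+m₂ = -1/2+(-1/2) = -1, M = -1  ✓
triangle: |j₁−j₂| = 0 ≤ J = 2 ≤ j₁+j₂ = 3  ✓
exchange: j₁=j₂ and m₁=m₂, and (−1)^(j₁+j₂−J) = (−1)^1 = −1 forces ⟨j₁m₁;j₂m₂|JM⟩ = −⟨j₂m₂;j₁m₁|JM⟩ = −⟨j₁m₁;j₂m₂|JM⟩ ⇒ the coefficient vanishes identically
Racah sum check: Σ_k collapses to 0 ⇒ CG = 0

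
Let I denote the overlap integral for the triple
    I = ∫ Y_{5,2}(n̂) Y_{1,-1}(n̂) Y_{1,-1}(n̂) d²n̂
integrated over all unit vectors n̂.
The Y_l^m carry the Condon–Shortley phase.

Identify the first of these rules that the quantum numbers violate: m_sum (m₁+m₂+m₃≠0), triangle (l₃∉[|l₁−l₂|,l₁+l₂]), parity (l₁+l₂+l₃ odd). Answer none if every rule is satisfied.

Σmᵢ = 0  ✓
l₃∈[|l₁−l₂|,l₁+l₂]=[4,6] required, l₃=1 fails  ✗
Σlᵢ = 7 ⇒ odd

triangle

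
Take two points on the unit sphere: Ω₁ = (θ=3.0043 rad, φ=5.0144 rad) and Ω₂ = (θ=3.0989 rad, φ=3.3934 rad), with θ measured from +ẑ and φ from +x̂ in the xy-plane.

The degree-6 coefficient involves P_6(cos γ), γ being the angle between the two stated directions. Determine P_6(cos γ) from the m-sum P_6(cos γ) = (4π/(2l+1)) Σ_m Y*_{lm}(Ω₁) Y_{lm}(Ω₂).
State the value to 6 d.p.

Term-by-term m-sum for l=6 (normalisation 4π/13 = 0.966644):
  m=-6: (0.00000 - 0.00000j) × (0.00000 - 0.00000j) = -0.00000 - 0.00000j  (running Σ = -0.00000 - 0.00000j)
  m=-5: (-0.00008 + 0.00000j) × (0.00000 - 0.00000j) = -0.00000 + 0.00000j  (running Σ = -0.00000 + 0.00000j)
  m=-4: (0.00044 + 0.00115j) × (0.00001 - 0.00001j) = 0.00000 + 0.00000j  (running Σ = 0.00000 + 0.00000j)
  m=-3: (0.01015 - 0.00795j) × (0.00029 - 0.00028j) = 0.00000 - 0.00001j  (running Σ = 0.00000 - 0.00001j)
  m=-2: (-0.07588 - 0.05236j) × (0.00827 - 0.00456j) = -0.00087 - 0.00009j  (running Σ = -0.00087 - 0.00009j)
  m=-1: (-0.12189 + 0.39126j) × (0.13499 - 0.03473j) = -0.00287 + 0.05705j  (running Σ = -0.00373 + 0.05696j)
  m=0: (0.82540 + 0.00000j) × (0.99773 + 0.00000j) = 0.82353 + 0.00000j  (running Σ = 0.81980 + 0.05696j)
  m=1: (0.12189 + 0.39126j) × (-0.13499 - 0.03473j) = -0.00287 - 0.05705j  (running Σ = 0.81693 - 0.00009j)
  m=2: (-0.07588 + 0.05236j) × (0.00827 + 0.00456j) = -0.00087 + 0.00009j  (running Σ = 0.81606 - 0.00001j)
  m=3: (-0.01015 - 0.00795j) × (-0.00029 - 0.00028j) = 0.00000 + 0.00001j  (running Σ = 0.81607 + 0.00000j)
  m=4: (0.00044 - 0.00115j) × (0.00001 + 0.00001j) = 0.00000 - 0.00000j  (running Σ = 0.81607 + 0.00000j)
  m=5: (0.00008 + 0.00000j) × (-0.00000 - 0.00000j) = -0.00000 - 0.00000j  (running Σ = 0.81607 - 0.00000j)
  m=6: (0.00000 + 0.00000j) × (0.00000 + 0.00000j) = -0.00000 + 0.00000j  (running Σ = 0.81607 + 0.00000j)
Accumulated sum 0.81607 + 0.00000j; after 4π/(2l+1) scaling, 0.78884 + 0.00000j ⇒ P_6 = 0.788845

0.788845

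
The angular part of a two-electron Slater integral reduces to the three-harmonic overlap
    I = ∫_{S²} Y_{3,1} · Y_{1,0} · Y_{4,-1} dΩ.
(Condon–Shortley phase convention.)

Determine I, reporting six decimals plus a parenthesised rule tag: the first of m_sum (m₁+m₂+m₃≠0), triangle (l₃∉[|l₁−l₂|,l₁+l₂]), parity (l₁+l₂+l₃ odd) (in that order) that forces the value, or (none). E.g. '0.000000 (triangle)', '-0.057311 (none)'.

Rules hold: Σm=0, L=8 even, 2≤4≤4.
N = 7·3·9 = 189
Δ = 0!·6!·2!/9! = 1/252
Racah Σ t=0..0: t=0:+1/36 = 1/36
⇒ 3j(3 1 4; 0 0 0)² = 4/63, sgn +1
Racah Σ t=0..0: t=0:+1/48 = 1/48
⇒ 3j(3 1 4; 1 0 -1)² = 5/84, sgn -1
4πI² = N·(3j₀)²·(3jₘ)² = 5/7
I = -1·√(0.714286/4π) = -0.23841361
No selection rule forces the value: the integral is nonzero (none).

-0.238414 (none)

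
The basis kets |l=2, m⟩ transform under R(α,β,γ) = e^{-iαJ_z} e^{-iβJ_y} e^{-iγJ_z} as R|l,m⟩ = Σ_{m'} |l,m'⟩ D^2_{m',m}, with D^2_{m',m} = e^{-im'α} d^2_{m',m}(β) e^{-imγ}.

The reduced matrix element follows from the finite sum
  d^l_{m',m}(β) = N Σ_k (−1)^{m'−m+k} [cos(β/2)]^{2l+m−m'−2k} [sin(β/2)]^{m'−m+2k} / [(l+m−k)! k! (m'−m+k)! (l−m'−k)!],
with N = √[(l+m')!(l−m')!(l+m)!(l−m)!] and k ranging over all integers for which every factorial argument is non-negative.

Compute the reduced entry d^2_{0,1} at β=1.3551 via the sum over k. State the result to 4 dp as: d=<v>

d^2_{0,1}(β=1.3551) via the finite sum:
Half-angle: c=0.779111, s=0.626886. N=√(2·2·6·1)=4.898979
k: max(0,(1)−(0))=1 … min(2+(1),2−(0))=2
  k=1: (−1)^0·4.8990/(2)·0.7791^3·0.6269^1 = +0.726210
  k=2: (−1)^1·4.8990/(2)·0.7791^1·0.6269^3 = -0.470155
d^2_{0,1}(1.3551) = +0.726210 -0.470155 = +0.256055

d=0.2561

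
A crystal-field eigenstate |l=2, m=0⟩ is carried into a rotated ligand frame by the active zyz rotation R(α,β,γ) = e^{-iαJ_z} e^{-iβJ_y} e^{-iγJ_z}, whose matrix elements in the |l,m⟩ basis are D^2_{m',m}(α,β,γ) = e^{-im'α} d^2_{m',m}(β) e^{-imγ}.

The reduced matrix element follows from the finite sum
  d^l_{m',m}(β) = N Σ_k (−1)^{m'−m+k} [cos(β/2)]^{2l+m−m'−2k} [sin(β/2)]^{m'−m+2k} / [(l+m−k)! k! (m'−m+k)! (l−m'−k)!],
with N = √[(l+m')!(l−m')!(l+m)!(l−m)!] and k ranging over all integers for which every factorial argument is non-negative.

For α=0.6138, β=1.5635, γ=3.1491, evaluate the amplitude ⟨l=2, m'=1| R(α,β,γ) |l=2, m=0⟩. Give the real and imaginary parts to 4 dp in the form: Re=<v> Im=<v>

D^2_{1,0}(0.6138,1.5635,3.1491) = e^{-i·1·0.6138}·d^2_{1,0}(1.5635)·e^{-i·0·3.1491}. Compute d first:
With c≡cos(β/2)=0.709682 and s≡sin(β/2)=0.704522, N=[6·1·2·2]^{1/2}=4.898979
The bounds max(0,m−m')=0 and min(l+m,l−m')=1 give 2 terms
  k=0: (−1)^1·4.8990/(2)·0.7097^3·0.7045^1 = -0.616824
  k=1: (−1)^2·4.8990/(2)·0.7097^1·0.7045^3 = +0.607888
d^2_{1,0}(1.5635) = -0.616824 +0.607888 = -0.008936
Attach z-rotation phases: D = e^{-i(1)(0.6138)}·(-0.008936)·e^{-i(0)(3.1491)} = -0.007305+0.005147i

Re=-0.0073 Im=0.0051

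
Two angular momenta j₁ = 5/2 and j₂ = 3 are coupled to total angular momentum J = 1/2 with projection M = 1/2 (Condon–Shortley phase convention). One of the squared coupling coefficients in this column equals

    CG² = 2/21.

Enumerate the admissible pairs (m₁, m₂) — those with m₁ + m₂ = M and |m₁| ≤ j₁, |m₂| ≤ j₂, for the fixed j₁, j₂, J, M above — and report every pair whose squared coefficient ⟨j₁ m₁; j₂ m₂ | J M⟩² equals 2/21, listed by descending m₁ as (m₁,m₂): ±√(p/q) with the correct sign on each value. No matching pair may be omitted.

(3/2,-1): −√(2/21)

Admissible pairs with m₁+m₂ = M = 1/2: (-5/2,3), (-3/2,2), (-1/2,1), (1/2,0), (3/2,-1), (5/2,-2)
  (m₁,m₂)=(5/2,-2): CG² = 1/21, CG = +√(1/21)
  (m₁,m₂)=(3/2,-1): CG² = 2/21, CG = −√(2/21)   ← matches the target
  (m₁,m₂)=(1/2,0): CG² = 1/7, CG = +√(1/7)
  (m₁,m₂)=(-1/2,1): CG² = 4/21, CG = −√(4/21)
  (m₁,m₂)=(-3/2,2): CG² = 5/21, CG = +√(5/21)
  (m₁,m₂)=(-5/2,3): CG² = 2/7, CG = −√(2/7)
Pairs with CG² = 2/21: (3/2,-1): −√(2/21)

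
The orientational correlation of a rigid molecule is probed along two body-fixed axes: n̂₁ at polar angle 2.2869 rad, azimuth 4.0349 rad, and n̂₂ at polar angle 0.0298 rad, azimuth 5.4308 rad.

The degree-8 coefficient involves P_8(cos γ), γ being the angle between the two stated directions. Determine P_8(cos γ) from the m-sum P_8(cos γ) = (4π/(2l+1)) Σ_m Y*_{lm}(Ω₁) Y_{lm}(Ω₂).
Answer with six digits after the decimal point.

0.305534

Expand P_8 via completeness: Σ_{m} conj(Y_{8,m}) at Ω₁ times Y_{8,m} at Ω₂ —
  [-8]  conj(Y_{8,-8})(Ω₁) = (0.035134, 0.041081) ; Y_{8,-8}(Ω₂) = (0.000000, 0.000000) ; Δ = (0.000000, 0.000000)
  [-7]  conj(Y_{8,-7})(Ω₁) = (0.188071, -0.005650) ; Y_{8,-7}(Ω₂) = (0.000000, -0.000000) ; Δ = (0.000000, -0.000000)
  [-6]  conj(Y_{8,-6})(Ω₁) = (0.228616, -0.302324) ; Y_{8,-6}(Ω₂) = (0.000000, -0.000000) ; Δ = (-0.000000, -0.000000)
  [-5]  conj(Y_{8,-5})(Ω₁) = (-0.109938, -0.438127) ; Y_{8,-5}(Ω₂) = (-0.000000, -0.000000) ; Δ = (-0.000000, 0.000000)
  [-4]  conj(Y_{8,-4})(Ω₁) = (-0.185705, -0.085536) ; Y_{8,-4}(Ω₂) = (-0.000010, -0.000003) ; Δ = (0.000002, 0.000001)
  [-3]  conj(Y_{8,-3})(Ω₁) = (0.211978, -0.105466) ; Y_{8,-3}(Ω₂) = (-0.000307, 0.000203) ; Δ = (-0.000044, 0.000076)
  [-2]  conj(Y_{8,-2})(Ω₁) = (0.074332, -0.339055) ; Y_{8,-2}(Ω₂) = (-0.001218, 0.009037) ; Δ = (0.002973, 0.001085)
  [-1]  conj(Y_{8,-1})(Ω₁) = (0.053590, 0.066611) ; Y_{8,-1}(Ω₂) = (0.096024, 0.109834) ; Δ = (-0.002170, 0.012282)
  [+0]  conj(Y_{8,0})(Ω₁) = (0.359788, -0.000000) ; Y_{8,0}(Ω₂) = (1.144588, 0.000000) ; Δ = (0.411809, 0.000000)
  [+1]  conj(Y_{8,1})(Ω₁) = (-0.053590, 0.066611) ; Y_{8,1}(Ω₂) = (-0.096024, 0.109834) ; Δ = (-0.002170, -0.012282)
  [+2]  conj(Y_{8,2})(Ω₁) = (0.074332, 0.339055) ; Y_{8,2}(Ω₂) = (-0.001218, -0.009037) ; Δ = (0.002973, -0.001085)
  [+3]  conj(Y_{8,3})(Ω₁) = (-0.211978, -0.105466) ; Y_{8,3}(Ω₂) = (0.000307, 0.000203) ; Δ = (-0.000044, -0.000076)
  [+4]  conj(Y_{8,4})(Ω₁) = (-0.185705, 0.085536) ; Y_{8,4}(Ω₂) = (-0.000010, 0.000003) ; Δ = (0.000002, -0.000001)
  [+5]  conj(Y_{8,5})(Ω₁) = (0.109938, -0.438127) ; Y_{8,5}(Ω₂) = (0.000000, -0.000000) ; Δ = (-0.000000, -0.000000)
  [+6]  conj(Y_{8,6})(Ω₁) = (0.228616, 0.302324) ; Y_{8,6}(Ω₂) = (0.000000, 0.000000) ; Δ = (-0.000000, 0.000000)
  [+7]  conj(Y_{8,7})(Ω₁) = (-0.188071, -0.005650) ; Y_{8,7}(Ω₂) = (-0.000000, -0.000000) ; Δ = (0.000000, 0.000000)
  [+8]  conj(Y_{8,8})(Ω₁) = (0.035134, -0.041081) ; Y_{8,8}(Ω₂) = (0.000000, -0.000000) ; Δ = (0.000000, -0.000000)
Accumulated sum (0.413331, 0.000000); after 4π/(2l+1) scaling, (0.305534, 0.000000) ⇒ P_8 = 0.305534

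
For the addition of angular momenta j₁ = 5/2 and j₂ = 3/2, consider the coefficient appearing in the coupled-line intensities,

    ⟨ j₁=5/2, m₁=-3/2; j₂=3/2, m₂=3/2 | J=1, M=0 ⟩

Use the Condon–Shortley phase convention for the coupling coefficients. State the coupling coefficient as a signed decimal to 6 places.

−√(1/5) ≈ -0.447214

√[3·3!2!0!/6! · 1!4!3!0!1!1!] = √(36/5)
  +(−1)^3/∏(3,0,1,0,1,0)! = -1/6  (running -1/6)
⟨..|..⟩ = √(36/5)·(-1/6) = -0.447214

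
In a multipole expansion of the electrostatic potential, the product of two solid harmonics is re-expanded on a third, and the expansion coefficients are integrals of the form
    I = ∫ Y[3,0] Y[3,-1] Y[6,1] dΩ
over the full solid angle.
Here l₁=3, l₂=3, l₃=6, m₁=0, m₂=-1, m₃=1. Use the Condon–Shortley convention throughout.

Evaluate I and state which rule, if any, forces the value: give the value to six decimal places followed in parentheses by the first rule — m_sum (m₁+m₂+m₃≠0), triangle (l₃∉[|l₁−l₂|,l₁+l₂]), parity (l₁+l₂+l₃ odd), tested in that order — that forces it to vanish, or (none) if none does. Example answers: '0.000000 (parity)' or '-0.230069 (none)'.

Checks pass: Σm=0; 12 even; l₃=6∈[0,6].
(2·3+1)(2·3+1)(2·6+1) = 637
Δ: 0! 6! 6! / 13! → 1/12012
sum: t=0:+1/1296 = 1/1296
3j²(3 3 6; 0 0 0) = Δ·Π!·Σ² = 100/3003  (sign +1)
sum: t=0:+1/1728 = 1/1728
3j²(3 3 6; 0 -1 1) = Δ·Π!·Σ² = 25/858  (sign -1)
combine: 4πI² = 637·100/3003·25/858 = 8750/14157
take √, sign -1: I = -0.22177545
No selection rule forces the value: the integral is nonzero (none).

-0.221775 (none)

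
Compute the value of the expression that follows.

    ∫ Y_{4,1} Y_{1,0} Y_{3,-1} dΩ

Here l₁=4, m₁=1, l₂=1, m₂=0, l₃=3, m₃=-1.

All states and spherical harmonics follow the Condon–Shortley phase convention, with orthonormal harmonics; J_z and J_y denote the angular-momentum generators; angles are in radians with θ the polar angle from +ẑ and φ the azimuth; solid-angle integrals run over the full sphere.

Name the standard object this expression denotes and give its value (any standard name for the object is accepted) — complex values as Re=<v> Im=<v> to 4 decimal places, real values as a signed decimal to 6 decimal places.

This is a Gaunt coefficient — the integral of a triple product of spherical harmonics over the sphere.
Checks pass: Σm=0; 8 even; l₃=3∈[3,5].
(2·4+1)(2·1+1)(2·3+1) = 189
Δ: 2! 6! 0! / 9! → 1/252
sum: t=1:−1/36 = -1/36
3j²(4 1 3; 0 0 0) = Δ·Π!·Σ² = 4/63  (sign +1)
sum: t=1:−1/48 = -1/48
3j²(4 1 3; 1 0 -1) = Δ·Π!·Σ² = 5/84  (sign -1)
combine: 4πI² = 189·4/63·5/84 = 5/7
take √, sign -1: I = -0.23841361

Gaunt coefficient, -0.238414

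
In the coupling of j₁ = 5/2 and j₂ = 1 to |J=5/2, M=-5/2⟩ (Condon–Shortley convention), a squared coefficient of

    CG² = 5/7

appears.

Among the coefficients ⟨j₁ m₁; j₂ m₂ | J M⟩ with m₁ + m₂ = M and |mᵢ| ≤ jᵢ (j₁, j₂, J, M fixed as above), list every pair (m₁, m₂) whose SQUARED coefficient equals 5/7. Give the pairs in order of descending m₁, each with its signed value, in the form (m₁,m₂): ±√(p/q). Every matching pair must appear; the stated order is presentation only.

Admissible pairs with m₁+m₂ = M = -5/2: (-5/2,0), (-3/2,-1)
  (m₁,m₂)=(-3/2,-1): CG² = 2/7, CG = +√(2/7)
  (m₁,m₂)=(-5/2,0): CG² = 5/7, CG = −√(5/7)   ← matches the target
Pairs with CG² = 5/7: (-5/2,0): −√(5/7)

(-5/2,0): −√(5/7)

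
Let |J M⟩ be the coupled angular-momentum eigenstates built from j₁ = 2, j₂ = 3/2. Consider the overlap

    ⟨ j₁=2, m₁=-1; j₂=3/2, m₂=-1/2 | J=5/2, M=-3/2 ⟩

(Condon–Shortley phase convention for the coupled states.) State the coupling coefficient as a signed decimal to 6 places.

-0.169031  (= −√(1/35))

triangle: 1!*3!*2!/7! = 12/5040
(j±m)!: 1!*3!*1!*2!*1!*4! = 288
prefactor² = (2J+1)*Δ*N² = 144/35
  k=0: +1/(0!*1!*3!*1!*0!*1!) = 1/6
  k=1: −1/(1!*0!*2!*0!*1!*2!) = -1/4
Σ = -1/12  ⇒  CG² = 144/35*(-1/12)² = 1/35
CG = −√(1/35) = -0.169031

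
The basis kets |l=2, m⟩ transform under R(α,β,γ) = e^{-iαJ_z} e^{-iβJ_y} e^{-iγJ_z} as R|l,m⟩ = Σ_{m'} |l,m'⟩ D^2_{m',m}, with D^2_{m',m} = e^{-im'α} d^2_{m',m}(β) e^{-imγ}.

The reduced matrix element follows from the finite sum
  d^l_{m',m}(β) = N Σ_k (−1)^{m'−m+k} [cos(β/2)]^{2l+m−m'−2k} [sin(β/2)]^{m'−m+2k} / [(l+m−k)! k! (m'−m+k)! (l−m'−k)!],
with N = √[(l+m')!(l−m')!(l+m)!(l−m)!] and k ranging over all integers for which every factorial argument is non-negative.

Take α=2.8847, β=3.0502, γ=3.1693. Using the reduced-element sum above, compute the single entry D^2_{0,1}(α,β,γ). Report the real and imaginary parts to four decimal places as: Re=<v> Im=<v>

Split into d^2_{0,1}(β=3.0502) × two z-phases.
c=cos(3.050200/2)=0.045680, s=sin(3.050200/2)=0.998956; N=√[2·2·6·1]=4.898979
The bounds max(0,m−m')=1 and min(l+m,l−m')=2 give 2 terms
  k=1: (−1)^0·4.8990/(2)·0.0457^3·0.9990^1 = +0.000233
  k=2: (−1)^1·4.8990/(2)·0.0457^1·0.9990^3 = -0.111544
d^2_{0,1}(3.0502) = +0.000233 -0.111544 = -0.111310
Attach z-rotation phases: D = e^{-i(0)(2.8847)}·(-0.111310)·e^{-i(1)(3.1693)} = +0.111268-0.003084i

Re=0.1113 Im=-0.0031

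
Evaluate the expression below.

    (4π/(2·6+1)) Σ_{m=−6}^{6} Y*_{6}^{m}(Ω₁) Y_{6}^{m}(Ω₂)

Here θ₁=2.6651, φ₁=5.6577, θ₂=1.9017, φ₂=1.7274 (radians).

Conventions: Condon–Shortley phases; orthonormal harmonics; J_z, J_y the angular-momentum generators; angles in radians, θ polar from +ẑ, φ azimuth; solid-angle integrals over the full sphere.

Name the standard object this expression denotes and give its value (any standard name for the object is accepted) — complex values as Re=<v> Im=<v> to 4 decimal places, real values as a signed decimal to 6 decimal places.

Legendre polynomial (addition theorem), -0.310604

This sum is the spherical-harmonic addition theorem: it equals the Legendre polynomial P_l(cos γ) of the angle γ between the two directions.
Addition theorem: P_6(cos γ) = (4π/13) Σ_m Y*_{lm}(Ω₁) Y_{lm}(Ω₂), m = −6…6:
  m=-6: (-0.00368 + 0.00258j) × (-0.20399 + 0.27908j) = 0.00003 - 0.00155j  (running Σ = 0.00003 - 0.00155j)
  m=-5: (0.03018 + 0.00043j) × (0.29019 + 0.29158j) = 0.00863 + 0.00892j  (running Σ = 0.00867 + 0.00737j)
  m=-4: (-0.09737 - 0.07244j) × (0.03726 - 0.02696j) = -0.00558 - 0.00007j  (running Σ = 0.00308 + 0.00730j)
  m=-3: (0.09556 + 0.30285j) × (0.14904 + 0.29354j) = -0.07465 + 0.07319j  (running Σ = -0.07157 + 0.08048j)
  m=-2: (0.15860 - 0.47888j) × (0.14754 - 0.04778j) = 0.00052 - 0.07823j  (running Σ = -0.07105 + 0.00225j)
  m=-1: (-0.25687 + 0.18551j) × (0.04345 + 0.27521j) = -0.06222 - 0.06263j  (running Σ = -0.13327 - 0.06038j)
  m=0: (-0.30287 + 0.00000j) × (0.18088 + 0.00000j) = -0.05478 + 0.00000j  (running Σ = -0.18805 - 0.06038j)
  m=1: (0.25687 + 0.18551j) × (-0.04345 + 0.27521j) = -0.06222 + 0.06263j  (running Σ = -0.25027 + 0.00225j)
  m=2: (0.15860 + 0.47888j) × (0.14754 + 0.04778j) = 0.00052 + 0.07823j  (running Σ = -0.24975 + 0.08048j)
  m=3: (-0.09556 + 0.30285j) × (-0.14904 + 0.29354j) = -0.07465 - 0.07319j  (running Σ = -0.32441 + 0.00730j)
  m=4: (-0.09737 + 0.07244j) × (0.03726 + 0.02696j) = -0.00558 + 0.00007j  (running Σ = -0.32999 + 0.00737j)
  m=5: (-0.03018 + 0.00043j) × (-0.29019 + 0.29158j) = 0.00863 - 0.00892j  (running Σ = -0.32135 - 0.00155j)
  m=6: (-0.00368 - 0.00258j) × (-0.20399 - 0.27908j) = 0.00003 + 0.00155j  (running Σ = -0.32132 - 0.00000j)
Total Σ_m = -0.32132 - 0.00000j. Multiply by 0.966644: -0.31060 - 0.00000j. P_6(cos γ) = -0.310604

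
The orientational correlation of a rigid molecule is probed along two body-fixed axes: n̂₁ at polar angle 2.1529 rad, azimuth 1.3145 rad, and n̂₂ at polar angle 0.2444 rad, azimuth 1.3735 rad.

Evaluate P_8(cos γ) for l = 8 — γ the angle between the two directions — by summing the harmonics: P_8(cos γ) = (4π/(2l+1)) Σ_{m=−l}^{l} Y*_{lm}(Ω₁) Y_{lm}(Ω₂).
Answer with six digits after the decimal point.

-0.271826

Term-by-term m-sum for l=8 (normalisation 4π/17 = 0.739198):
  [-8]  conj(Y_{8,-8})(Ω₁) = -0.056366-0.108382i ; Y_{8,-8}(Ω₂) = -0.000000+0.000006i ; Δ = +0.000001-0.000000i
  [-7]  conj(Y_{8,-7})(Ω₁) = +0.313638-0.071216i ; Y_{8,-7}(Ω₂) = -0.000095+0.000018i ; Δ = -0.000029+0.000013i
  [-6]  conj(Y_{8,-6})(Ω₁) = -0.014917+0.451613i ; Y_{8,-6}(Ω₂) = -0.000374-0.000918i ; Δ = +0.000420-0.000155i
  [-5]  conj(Y_{8,-5})(Ω₁) = -0.267276-0.079559i ; Y_{8,-5}(Ω₂) = +0.006072-0.004015i ; Δ = -0.001942+0.000590i
  [-4]  conj(Y_{8,-4})(Ω₁) = -0.078653+0.129559i ; Y_{8,-4}(Ω₂) = +0.027886+0.028098i ; Δ = -0.005834+0.001403i
  [-3]  conj(Y_{8,-3})(Ω₁) = -0.252156-0.260622i ; Y_{8,-3}(Ω₂) = -0.087688+0.130430i ; Δ = +0.056104-0.010035i
  [-2]  conj(Y_{8,-2})(Ω₁) = +0.027684-0.015580i ; Y_{8,-2}(Ω₂) = -0.394832-0.164421i ; Δ = -0.013492+0.001599i
  [-1]  conj(Y_{8,-1})(Ω₁) = -0.086729-0.330953i ; Y_{8,-1}(Ω₂) = +0.130808-0.654378i ; Δ = -0.227913+0.013463i
  [+0]  conj(Y_{8,0})(Ω₁) = +0.084398-0.000000i ; Y_{8,0}(Ω₂) = +0.208993+0.000000i ; Δ = +0.017639+0.000000i
  [+1]  conj(Y_{8,1})(Ω₁) = +0.086729-0.330953i ; Y_{8,1}(Ω₂) = -0.130808-0.654378i ; Δ = -0.227913-0.013463i
  [+2]  conj(Y_{8,2})(Ω₁) = +0.027684+0.015580i ; Y_{8,2}(Ω₂) = -0.394832+0.164421i ; Δ = -0.013492-0.001599i
  [+3]  conj(Y_{8,3})(Ω₁) = +0.252156-0.260622i ; Y_{8,3}(Ω₂) = +0.087688+0.130430i ; Δ = +0.056104+0.010035i
  [+4]  conj(Y_{8,4})(Ω₁) = -0.078653-0.129559i ; Y_{8,4}(Ω₂) = +0.027886-0.028098i ; Δ = -0.005834-0.001403i
  [+5]  conj(Y_{8,5})(Ω₁) = +0.267276-0.079559i ; Y_{8,5}(Ω₂) = -0.006072-0.004015i ; Δ = -0.001942-0.000590i
  [+6]  conj(Y_{8,6})(Ω₁) = -0.014917-0.451613i ; Y_{8,6}(Ω₂) = -0.000374+0.000918i ; Δ = +0.000420+0.000155i
  [+7]  conj(Y_{8,7})(Ω₁) = -0.313638-0.071216i ; Y_{8,7}(Ω₂) = +0.000095+0.000018i ; Δ = -0.000029-0.000013i
  [+8]  conj(Y_{8,8})(Ω₁) = -0.056366+0.108382i ; Y_{8,8}(Ω₂) = -0.000000-0.000006i ; Δ = +0.000001+0.000000i
Total Σ_m = -0.367731+0.000000i. Multiply by 0.739198: -0.271826+0.000000i. P_8(cos γ) = -0.271826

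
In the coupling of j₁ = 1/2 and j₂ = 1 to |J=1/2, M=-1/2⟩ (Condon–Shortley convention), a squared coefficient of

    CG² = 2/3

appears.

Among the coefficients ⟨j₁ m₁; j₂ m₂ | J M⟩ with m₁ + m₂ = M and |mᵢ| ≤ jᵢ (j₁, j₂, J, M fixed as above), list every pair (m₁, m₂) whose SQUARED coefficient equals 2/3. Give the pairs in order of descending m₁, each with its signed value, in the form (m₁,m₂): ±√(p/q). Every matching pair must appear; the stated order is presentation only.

(1/2,-1): +√(2/3)

Admissible pairs with m₁+m₂ = M = -1/2: (-1/2,0), (1/2,-1)
  (m₁,m₂)=(1/2,-1): CG² = 2/3, CG = +√(2/3)   ← matches the target
  (m₁,m₂)=(-1/2,0): CG² = 1/3, CG = −√(1/3)
Pairs with CG² = 2/3: (1/2,-1): +√(2/3)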